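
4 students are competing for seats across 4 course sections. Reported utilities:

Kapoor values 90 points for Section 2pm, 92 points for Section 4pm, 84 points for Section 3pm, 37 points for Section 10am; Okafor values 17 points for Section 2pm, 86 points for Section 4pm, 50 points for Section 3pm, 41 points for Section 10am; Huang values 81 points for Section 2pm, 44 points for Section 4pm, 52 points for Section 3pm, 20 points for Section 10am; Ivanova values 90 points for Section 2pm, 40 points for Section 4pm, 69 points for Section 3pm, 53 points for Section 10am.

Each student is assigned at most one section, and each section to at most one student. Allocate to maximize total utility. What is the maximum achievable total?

Max total: 304 points

Treat this as an assignment problem: match each student to one section.
Optimal: Kapoor→Section 3pm (84 points), Okafor→Section 4pm (86 points), Huang→Section 2pm (81 points), Ivanova→Section 10am (53 points) — total 84+86+81+53 = 304 points.
Row-greedy (each student in turn takes its best remaining section) gives 276 points, worse by 28.
Every other assignment is strictly worse.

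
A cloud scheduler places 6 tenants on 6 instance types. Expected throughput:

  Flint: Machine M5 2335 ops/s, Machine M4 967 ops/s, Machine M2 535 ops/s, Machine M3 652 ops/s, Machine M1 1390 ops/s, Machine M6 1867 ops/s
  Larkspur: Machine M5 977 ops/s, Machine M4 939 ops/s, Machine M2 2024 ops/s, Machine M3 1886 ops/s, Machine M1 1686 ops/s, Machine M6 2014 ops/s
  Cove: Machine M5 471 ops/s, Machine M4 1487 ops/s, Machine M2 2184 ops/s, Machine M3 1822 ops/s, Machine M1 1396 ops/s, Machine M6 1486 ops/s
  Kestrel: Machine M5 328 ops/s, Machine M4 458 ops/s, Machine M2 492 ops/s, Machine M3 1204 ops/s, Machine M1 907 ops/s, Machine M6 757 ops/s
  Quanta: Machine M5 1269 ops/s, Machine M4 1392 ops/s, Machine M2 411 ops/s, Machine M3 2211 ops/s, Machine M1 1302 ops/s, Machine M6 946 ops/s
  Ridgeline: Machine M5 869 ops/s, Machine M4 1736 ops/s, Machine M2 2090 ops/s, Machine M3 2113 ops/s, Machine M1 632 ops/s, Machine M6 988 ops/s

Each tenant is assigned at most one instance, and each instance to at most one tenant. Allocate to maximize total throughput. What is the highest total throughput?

Max total: 11387 ops/s

This is the linear assignment problem.
Optimal: Flint→Machine M5 (2335 ops/s), Larkspur→Machine M6 (2014 ops/s), Cove→Machine M2 (2184 ops/s), Kestrel→Machine M1 (907 ops/s), Quanta→Machine M3 (2211 ops/s), Ridgeline→Machine M4 (1736 ops/s) — total 2335+2014+2184+907+2211+1736 = 11387 ops/s.
Row-greedy (each tenant in turn takes its best remaining instance) gives 9468 ops/s, worse by 1919.
Next-best assignment: Flint→Machine M5, Larkspur→Machine M6, Cove→Machine M4, Kestrel→Machine M1, Quanta→Machine M3, Ridgeline→Machine M2 = 11044 ops/s.
Checked against all permutations: 11387 ops/s is optimal.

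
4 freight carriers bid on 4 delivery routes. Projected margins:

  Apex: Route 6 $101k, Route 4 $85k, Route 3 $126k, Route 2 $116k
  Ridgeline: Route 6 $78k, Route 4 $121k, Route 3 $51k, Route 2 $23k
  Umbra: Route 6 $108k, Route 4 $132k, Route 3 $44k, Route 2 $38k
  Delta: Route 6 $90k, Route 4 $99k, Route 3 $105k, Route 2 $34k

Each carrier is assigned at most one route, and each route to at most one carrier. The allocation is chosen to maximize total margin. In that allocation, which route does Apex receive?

Apex receives Route 2.

Optimal: Apex→Route 2 ($116k), Ridgeline→Route 4 ($121k), Umbra→Route 6 ($108k), Delta→Route 3 ($105k) — total 116+121+108+105 = $450k.
Max-entry greedy (repeatedly take the single best remaining cell) gives $371k, worse by 79.
Next-best assignment: Apex→Route 2, Ridgeline→Route 6, Umbra→Route 4, Delta→Route 3 = $431k.
Apex's own top route is Route 3 ($126k), but forcing Apex→Route 3 and reassigning the rest optimally gives only $389k — worse by 61.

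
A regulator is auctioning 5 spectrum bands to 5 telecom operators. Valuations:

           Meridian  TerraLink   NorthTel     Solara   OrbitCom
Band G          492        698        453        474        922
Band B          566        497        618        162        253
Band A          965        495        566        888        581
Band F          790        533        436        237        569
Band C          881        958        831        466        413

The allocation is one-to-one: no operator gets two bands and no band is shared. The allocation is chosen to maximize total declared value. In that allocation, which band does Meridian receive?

Optimal: Meridian→Band F ($790M), TerraLink→Band C ($958M), NorthTel→Band B ($618M), Solara→Band A ($888M), OrbitCom→Band G ($922M) — total 790+958+618+888+922 = $4176M.
Next-best assignment: Meridian→Band F, TerraLink→Band B, NorthTel→Band C, Solara→Band A, OrbitCom→Band G = $3928M.
Meridian's own top band is Band A ($965M), but forcing Meridian→Band A and reassigning the rest optimally gives only $3700M — worse by 476.

Meridian receives Band F.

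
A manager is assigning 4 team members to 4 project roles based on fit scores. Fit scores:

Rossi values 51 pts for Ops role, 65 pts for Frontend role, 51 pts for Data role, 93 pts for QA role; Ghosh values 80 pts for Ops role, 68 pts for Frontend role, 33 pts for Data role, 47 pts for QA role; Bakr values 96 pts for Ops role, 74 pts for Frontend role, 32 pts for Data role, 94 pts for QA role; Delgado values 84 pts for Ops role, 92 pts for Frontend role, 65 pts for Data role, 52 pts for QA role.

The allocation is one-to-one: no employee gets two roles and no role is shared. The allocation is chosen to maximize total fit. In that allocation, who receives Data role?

This is the linear assignment problem.
Optimal: Rossi→QA role (93 pts), Ghosh→Frontend role (68 pts), Bakr→Ops role (96 pts), Delgado→Data role (65 pts) — total 93+68+96+65 = 322 pts.
Max-entry greedy (repeatedly take the single best remaining cell) gives 314 pts, worse by 8.
Every other assignment is strictly worse.
Delgado's own top role is Frontend role (92 pts), but forcing Delgado→Frontend role and reassigning the rest optimally gives only 317 pts — worse by 5.

Delgado receives Data role.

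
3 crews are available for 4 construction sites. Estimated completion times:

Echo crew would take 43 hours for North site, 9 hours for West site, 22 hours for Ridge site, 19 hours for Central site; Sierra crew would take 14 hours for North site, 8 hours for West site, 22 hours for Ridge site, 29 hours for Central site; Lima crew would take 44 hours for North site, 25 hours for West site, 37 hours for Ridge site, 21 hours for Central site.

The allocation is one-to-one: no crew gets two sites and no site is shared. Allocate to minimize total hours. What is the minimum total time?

This is a one-to-one assignment (minimum-cost bipartite matching).
Optimal: Echo crew→West site (9 hours), Sierra crew→North site (14 hours), Lima crew→Central site (21 hours) — total 9+14+21 = 44 hours.
Column-greedy (each site in turn goes to its cheapest remaining crew) gives 60 hours, worse by 16.
Next-best assignment: Echo crew→Ridge site, Sierra crew→West site, Lima crew→Central site = 51 hours.
Swapping Sierra crew↔Echo crew (Sierra crew→West site 8 hours, Echo crew→North site 43 hours) adds 28.
No other one-to-one assignment undercuts 44 hours.

Min total: 44 hours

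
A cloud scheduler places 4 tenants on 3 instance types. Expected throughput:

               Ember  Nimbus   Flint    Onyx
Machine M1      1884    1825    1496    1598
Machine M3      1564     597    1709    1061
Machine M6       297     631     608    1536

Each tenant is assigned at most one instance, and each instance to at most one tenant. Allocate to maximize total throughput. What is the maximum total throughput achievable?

Treat this as an assignment problem: match each tenant to one instance.
Optimal: Ember→Machine M1 (1884 ops/s), Flint→Machine M3 (1709 ops/s), Onyx→Machine M6 (1536 ops/s) — total 1884+1709+1536 = 5129 ops/s.
Row-greedy (each tenant in turn takes its best remaining instance) gives 4224 ops/s, worse by 905.
Swapping Onyx↔Ember (Onyx→Machine M1 1598 ops/s, Ember→Machine M6 297 ops/s) loses 1525.

Maximum total: 5129 ops/s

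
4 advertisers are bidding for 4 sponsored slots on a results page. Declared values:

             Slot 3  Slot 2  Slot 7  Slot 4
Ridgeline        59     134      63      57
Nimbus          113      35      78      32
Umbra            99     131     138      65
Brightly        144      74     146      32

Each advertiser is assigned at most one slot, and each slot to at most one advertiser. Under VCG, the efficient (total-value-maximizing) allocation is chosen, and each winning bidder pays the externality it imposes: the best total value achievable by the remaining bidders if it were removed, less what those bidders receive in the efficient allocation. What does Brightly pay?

Efficient allocation: Ridgeline→Slot 2 ($134), Nimbus→Slot 3 ($113), Umbra→Slot 4 ($65), Brightly→Slot 7 ($146); total welfare W = $458.
Brightly receives Slot 7 at value $146, so the others get W − 146 = $312.
Without Brightly: best allocation of the remaining 3 bidders over all 4 slots is Ridgeline→Slot 2 ($134), Nimbus→Slot 3 ($113), Umbra→Slot 7 ($138), total $385.
VCG payment = (others' best without Brightly) − (others' welfare with Brightly) = 385 − 312 = $73.

Brightly pays $73.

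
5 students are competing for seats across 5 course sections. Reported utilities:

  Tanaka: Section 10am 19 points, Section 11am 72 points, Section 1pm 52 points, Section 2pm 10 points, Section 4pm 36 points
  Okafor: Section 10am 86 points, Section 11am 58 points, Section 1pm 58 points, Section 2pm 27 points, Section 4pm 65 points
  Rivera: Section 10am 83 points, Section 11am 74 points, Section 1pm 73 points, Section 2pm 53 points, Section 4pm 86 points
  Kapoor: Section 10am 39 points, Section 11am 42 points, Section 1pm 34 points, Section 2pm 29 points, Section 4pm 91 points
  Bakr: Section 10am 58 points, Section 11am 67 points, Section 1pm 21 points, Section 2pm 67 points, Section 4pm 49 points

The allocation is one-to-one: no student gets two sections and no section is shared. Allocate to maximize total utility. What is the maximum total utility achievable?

Maximum total: 389 points

Optimal: Tanaka→Section 11am (72 points), Okafor→Section 10am (86 points), Rivera→Section 1pm (73 points), Kapoor→Section 4pm (91 points), Bakr→Section 2pm (67 points) — total 72+86+73+91+67 = 389 points.
Column-greedy (each section in turn goes to its best remaining student) gives 370 points, worse by 19.
Next-best assignment: Tanaka→Section 11am, Okafor→Section 1pm, Rivera→Section 10am, Kapoor→Section 4pm, Bakr→Section 2pm = 371 points.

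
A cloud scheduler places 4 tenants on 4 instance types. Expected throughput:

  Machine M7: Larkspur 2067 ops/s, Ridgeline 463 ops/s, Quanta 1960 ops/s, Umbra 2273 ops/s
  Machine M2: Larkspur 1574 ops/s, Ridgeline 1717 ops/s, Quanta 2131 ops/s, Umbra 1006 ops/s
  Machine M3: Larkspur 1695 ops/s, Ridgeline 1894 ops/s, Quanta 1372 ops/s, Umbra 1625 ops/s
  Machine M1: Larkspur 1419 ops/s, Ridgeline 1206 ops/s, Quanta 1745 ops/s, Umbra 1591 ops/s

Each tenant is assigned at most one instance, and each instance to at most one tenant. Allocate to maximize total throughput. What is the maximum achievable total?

Optimal: Larkspur→Machine M1 (1419 ops/s), Ridgeline→Machine M3 (1894 ops/s), Quanta→Machine M2 (2131 ops/s), Umbra→Machine M7 (2273 ops/s) — total 1419+1894+2131+2273 = 7717 ops/s.
Row-greedy (each tenant in turn takes its best remaining instance) gives 7683 ops/s, worse by 34.

Maximum total: 7717 ops/s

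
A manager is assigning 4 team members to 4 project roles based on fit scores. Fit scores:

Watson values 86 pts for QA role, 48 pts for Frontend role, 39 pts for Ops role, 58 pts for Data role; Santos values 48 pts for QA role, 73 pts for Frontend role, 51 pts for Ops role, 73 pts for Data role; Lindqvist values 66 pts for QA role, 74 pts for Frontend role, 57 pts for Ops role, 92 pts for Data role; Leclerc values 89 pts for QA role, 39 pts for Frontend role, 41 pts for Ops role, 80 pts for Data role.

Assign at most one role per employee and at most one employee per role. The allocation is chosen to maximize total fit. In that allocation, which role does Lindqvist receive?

Lindqvist receives Ops role.

Optimal: Watson→QA role (86 pts), Santos→Frontend role (73 pts), Lindqvist→Ops role (57 pts), Leclerc→Data role (80 pts) — total 86+73+57+80 = 296 pts.
Row-greedy (each employee in turn takes its best remaining role) gives 292 pts, worse by 4.
Next-best assignment: Watson→Ops role, Santos→Frontend role, Lindqvist→Data role, Leclerc→QA role = 293 pts.
Lindqvist's own top role is Data role (92 pts), but forcing Lindqvist→Data role and reassigning the rest optimally gives only 293 pts — worse by 3.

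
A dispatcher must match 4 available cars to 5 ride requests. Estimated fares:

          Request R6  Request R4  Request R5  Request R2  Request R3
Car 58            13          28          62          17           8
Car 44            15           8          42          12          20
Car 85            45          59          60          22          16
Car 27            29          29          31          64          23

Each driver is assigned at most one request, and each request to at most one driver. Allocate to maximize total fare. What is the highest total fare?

Max total: $205

Optimal: Car 58→Request R5 ($62), Car 44→Request R3 ($20), Car 85→Request R4 ($59), Car 27→Request R2 ($64) — total 62+20+59+64 = $205.
Checked against all permutations: $205 is optimal.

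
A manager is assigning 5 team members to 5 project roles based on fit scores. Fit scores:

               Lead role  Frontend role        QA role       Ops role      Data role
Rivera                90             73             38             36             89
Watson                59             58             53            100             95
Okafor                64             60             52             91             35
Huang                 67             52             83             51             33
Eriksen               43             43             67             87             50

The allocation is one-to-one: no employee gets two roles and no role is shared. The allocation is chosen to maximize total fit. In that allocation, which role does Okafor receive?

Okafor receives Frontend role.

Optimal: Rivera→Lead role (90 pts), Watson→Data role (95 pts), Okafor→Frontend role (60 pts), Huang→QA role (83 pts), Eriksen→Ops role (87 pts) — total 90+95+60+83+87 = 415 pts.
Max-entry greedy (repeatedly take the single best remaining cell) gives 383 pts, worse by 32.
Next-best assignment: Rivera→Lead role, Watson→Data role, Okafor→Ops role, Huang→QA role, Eriksen→Frontend role = 402 pts.
No other one-to-one assignment exceeds 415 pts.
Okafor's own top role is Ops role (91 pts), but forcing Okafor→Ops role and reassigning the rest optimally gives only 402 pts — worse by 13.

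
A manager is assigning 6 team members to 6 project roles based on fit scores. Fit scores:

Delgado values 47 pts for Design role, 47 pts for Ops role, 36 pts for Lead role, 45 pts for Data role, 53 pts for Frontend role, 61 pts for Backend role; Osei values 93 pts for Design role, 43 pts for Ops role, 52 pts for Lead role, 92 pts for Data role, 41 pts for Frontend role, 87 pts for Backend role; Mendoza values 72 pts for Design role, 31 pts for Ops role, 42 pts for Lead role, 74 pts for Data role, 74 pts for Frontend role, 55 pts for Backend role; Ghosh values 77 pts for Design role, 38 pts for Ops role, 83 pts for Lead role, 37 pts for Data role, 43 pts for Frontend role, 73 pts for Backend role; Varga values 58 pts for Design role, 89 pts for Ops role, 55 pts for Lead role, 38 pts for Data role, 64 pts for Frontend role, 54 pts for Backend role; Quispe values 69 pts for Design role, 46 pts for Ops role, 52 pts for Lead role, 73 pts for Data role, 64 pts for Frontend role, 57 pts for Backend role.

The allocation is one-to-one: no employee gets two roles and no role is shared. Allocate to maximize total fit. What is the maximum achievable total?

Maximum total: 473 pts

Optimal: Delgado→Backend role (61 pts), Osei→Design role (93 pts), Mendoza→Frontend role (74 pts), Ghosh→Lead role (83 pts), Varga→Ops role (89 pts), Quispe→Data role (73 pts) — total 61+93+74+83+89+73 = 473 pts.
Max-entry greedy (repeatedly take the single best remaining cell) gives 464 pts, worse by 9.
Next-best assignment: Delgado→Backend role, Osei→Data role, Mendoza→Frontend role, Ghosh→Lead role, Varga→Ops role, Quispe→Design role = 468 pts.
No other one-to-one assignment exceeds 473 pts.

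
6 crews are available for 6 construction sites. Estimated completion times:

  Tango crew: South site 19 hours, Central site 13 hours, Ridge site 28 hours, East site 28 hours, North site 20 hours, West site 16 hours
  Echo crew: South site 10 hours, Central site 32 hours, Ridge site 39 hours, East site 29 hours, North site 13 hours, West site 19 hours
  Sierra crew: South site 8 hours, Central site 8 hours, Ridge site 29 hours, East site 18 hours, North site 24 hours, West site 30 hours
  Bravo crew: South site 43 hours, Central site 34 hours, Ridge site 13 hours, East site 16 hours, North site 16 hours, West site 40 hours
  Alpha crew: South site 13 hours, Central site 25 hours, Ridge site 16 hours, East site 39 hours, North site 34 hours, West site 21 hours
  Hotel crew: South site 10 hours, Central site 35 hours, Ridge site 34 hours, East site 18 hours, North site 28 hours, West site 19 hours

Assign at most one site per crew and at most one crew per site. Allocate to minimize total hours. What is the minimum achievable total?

Minimum total: 79 hours

Optimal: Tango crew→West site (16 hours), Echo crew→North site (13 hours), Sierra crew→Central site (8 hours), Bravo crew→East site (16 hours), Alpha crew→Ridge site (16 hours), Hotel crew→South site (10 hours) — total 16+13+8+16+16+10 = 79 hours.
Column-greedy (each site in turn goes to its cheapest remaining crew) gives 86 hours, worse by 7.
Next-best assignment: Tango crew→West site, Echo crew→North site, Sierra crew→Central site, Bravo crew→Ridge site, Alpha crew→South site, Hotel crew→East site = 81 hours.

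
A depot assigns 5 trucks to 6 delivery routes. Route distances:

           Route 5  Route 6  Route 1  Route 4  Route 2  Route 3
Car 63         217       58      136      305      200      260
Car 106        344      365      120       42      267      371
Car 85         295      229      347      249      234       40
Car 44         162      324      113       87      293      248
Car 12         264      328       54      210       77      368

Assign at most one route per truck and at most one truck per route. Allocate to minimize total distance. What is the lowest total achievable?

Optimal: Car 63→Route 6 (58 km), Car 106→Route 4 (42 km), Car 85→Route 3 (40 km), Car 44→Route 1 (113 km), Car 12→Route 2 (77 km) — total 58+42+40+113+77 = 330 km.
Swapping Car 12↔Car 106 (Car 12→Route 4 210 km, Car 106→Route 2 267 km) adds 358.
Checked against all permutations: 330 km is optimal.

Min total: 330 km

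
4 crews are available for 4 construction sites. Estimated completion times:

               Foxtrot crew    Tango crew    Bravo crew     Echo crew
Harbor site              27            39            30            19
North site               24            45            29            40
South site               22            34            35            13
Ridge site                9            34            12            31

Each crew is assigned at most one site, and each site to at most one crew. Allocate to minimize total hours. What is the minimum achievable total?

Min total: 88 hours

Optimal: Foxtrot crew→North site (24 hours), Tango crew→Harbor site (39 hours), Bravo crew→Ridge site (12 hours), Echo crew→South site (13 hours) — total 24+39+12+13 = 88 hours.
Column-greedy (each site in turn goes to its cheapest remaining crew) gives 89 hours, worse by 1.
Next-best assignment: Foxtrot crew→North site, Tango crew→South site, Bravo crew→Ridge site, Echo crew→Harbor site = 89 hours.
Checked against all permutations: 88 hours is optimal.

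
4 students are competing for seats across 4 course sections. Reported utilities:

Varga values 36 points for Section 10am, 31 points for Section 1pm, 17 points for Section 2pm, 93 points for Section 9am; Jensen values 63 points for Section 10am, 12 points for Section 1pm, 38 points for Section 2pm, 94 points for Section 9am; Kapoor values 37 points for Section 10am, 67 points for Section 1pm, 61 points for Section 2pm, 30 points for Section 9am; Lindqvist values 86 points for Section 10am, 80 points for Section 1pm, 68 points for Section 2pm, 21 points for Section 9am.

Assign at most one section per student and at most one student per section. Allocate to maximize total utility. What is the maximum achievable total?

This is a one-to-one assignment (maximum-weight bipartite matching).
Optimal: Varga→Section 9am (93 points), Jensen→Section 10am (63 points), Kapoor→Section 2pm (61 points), Lindqvist→Section 1pm (80 points) — total 93+63+61+80 = 297 points.
Column-greedy (each section in turn goes to its best remaining student) gives 284 points, worse by 13.
No other one-to-one assignment exceeds 297 points.

Max total: 297 points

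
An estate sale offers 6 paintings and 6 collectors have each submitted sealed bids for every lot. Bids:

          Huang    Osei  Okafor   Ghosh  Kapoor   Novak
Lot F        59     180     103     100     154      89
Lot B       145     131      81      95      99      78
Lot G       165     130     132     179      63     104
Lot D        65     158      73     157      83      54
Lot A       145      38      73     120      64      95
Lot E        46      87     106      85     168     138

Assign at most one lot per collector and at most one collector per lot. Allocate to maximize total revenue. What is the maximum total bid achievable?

Optimal: Huang→Lot B ($145), Osei→Lot F ($180), Okafor→Lot G ($132), Ghosh→Lot D ($157), Kapoor→Lot E ($168), Novak→Lot A ($95) — total 145+180+132+157+168+95 = $877.
Column-greedy (each lot in turn goes to its best remaining collector) gives $788, worse by 89.
Swapping Novak↔Ghosh (Novak→Lot D $54, Ghosh→Lot A $120) loses 78.
Every other assignment is strictly worse.

Maximum total: $877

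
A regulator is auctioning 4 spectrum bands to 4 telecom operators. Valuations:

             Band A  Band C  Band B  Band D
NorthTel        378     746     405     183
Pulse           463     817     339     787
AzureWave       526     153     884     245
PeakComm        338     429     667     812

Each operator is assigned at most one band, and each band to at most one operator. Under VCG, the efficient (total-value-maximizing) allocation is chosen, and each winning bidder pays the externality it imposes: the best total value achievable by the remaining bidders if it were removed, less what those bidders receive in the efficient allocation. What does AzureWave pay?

Efficient allocation: NorthTel→Band C ($746M), Pulse→Band A ($463M), AzureWave→Band B ($884M), PeakComm→Band D ($812M); total welfare W = $2905M.
AzureWave receives Band B at value $884M, so the others get W − 884 = $2021M.
Without AzureWave: best allocation of the remaining 3 bidders over all 4 bands is NorthTel→Band C ($746M), Pulse→Band D ($787M), PeakComm→Band B ($667M), total $2200M.
VCG payment = (others' best without AzureWave) − (others' welfare with AzureWave) = 2200 − 2021 = $179M.

AzureWave pays $179M.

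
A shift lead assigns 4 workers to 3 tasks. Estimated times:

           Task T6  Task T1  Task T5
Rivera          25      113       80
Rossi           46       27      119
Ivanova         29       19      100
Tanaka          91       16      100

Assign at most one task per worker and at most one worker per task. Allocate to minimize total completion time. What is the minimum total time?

Minimum total: 125 min

Optimal: Ivanova→Task T6 (29 min), Tanaka→Task T1 (16 min), Rivera→Task T5 (80 min) — total 29+16+80 = 125 min.
Column-greedy (each task in turn goes to its cheapest remaining worker) gives 141 min, worse by 16.
Next-best assignment: Ivanova→Task T6, Rossi→Task T1, Rivera→Task T5 = 136 min.
No other one-to-one assignment undercuts 125 min.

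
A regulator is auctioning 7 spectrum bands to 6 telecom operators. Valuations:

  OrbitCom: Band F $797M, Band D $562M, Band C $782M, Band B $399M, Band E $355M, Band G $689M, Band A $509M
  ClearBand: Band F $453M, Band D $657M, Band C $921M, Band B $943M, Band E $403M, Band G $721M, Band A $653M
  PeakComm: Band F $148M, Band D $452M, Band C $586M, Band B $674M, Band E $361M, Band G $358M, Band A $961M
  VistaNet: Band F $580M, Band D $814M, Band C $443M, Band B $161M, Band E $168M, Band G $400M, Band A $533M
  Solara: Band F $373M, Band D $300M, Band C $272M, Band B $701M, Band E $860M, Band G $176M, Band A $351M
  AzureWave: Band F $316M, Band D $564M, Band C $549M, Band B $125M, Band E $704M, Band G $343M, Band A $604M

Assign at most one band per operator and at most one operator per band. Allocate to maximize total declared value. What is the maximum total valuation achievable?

Maximum total: $4924M

Optimal: OrbitCom→Band F ($797M), ClearBand→Band B ($943M), PeakComm→Band A ($961M), VistaNet→Band D ($814M), Solara→Band E ($860M), AzureWave→Band C ($549M) — total 797+943+961+814+860+549 = $4924M.
Column-greedy (each band in turn goes to its best remaining operator) gives $4295M, worse by 629.
Next-best assignment: OrbitCom→Band F, ClearBand→Band C, PeakComm→Band A, VistaNet→Band D, Solara→Band B, AzureWave→Band E = $4898M.
Swapping AzureWave↔PeakComm (AzureWave→Band A $604M, PeakComm→Band C $586M) loses 320.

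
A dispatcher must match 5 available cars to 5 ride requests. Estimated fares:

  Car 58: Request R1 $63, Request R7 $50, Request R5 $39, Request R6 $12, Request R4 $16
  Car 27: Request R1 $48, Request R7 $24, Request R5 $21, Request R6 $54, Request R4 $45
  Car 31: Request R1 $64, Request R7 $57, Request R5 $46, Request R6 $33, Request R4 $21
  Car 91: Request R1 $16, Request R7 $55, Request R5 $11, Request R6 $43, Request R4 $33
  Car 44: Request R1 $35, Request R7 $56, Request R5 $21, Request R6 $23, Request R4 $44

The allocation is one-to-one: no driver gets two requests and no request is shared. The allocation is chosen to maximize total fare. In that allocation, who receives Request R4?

Optimal: Car 58→Request R1 ($63), Car 27→Request R6 ($54), Car 31→Request R5 ($46), Car 91→Request R7 ($55), Car 44→Request R4 ($44) — total 63+54+46+55+44 = $262.
Max-entry greedy (repeatedly take the single best remaining cell) gives $246, worse by 16.
Next-best assignment: Car 58→Request R5, Car 27→Request R6, Car 31→Request R1, Car 91→Request R7, Car 44→Request R4 = $256.
Swapping Car 58↔Car 91 (Car 58→Request R7 $50, Car 91→Request R1 $16) loses 52.
Car 44's own top request is Request R7 ($56), but forcing Car 44→Request R7 and reassigning the rest optimally gives only $253 — worse by 9.

Car 44 receives Request R4.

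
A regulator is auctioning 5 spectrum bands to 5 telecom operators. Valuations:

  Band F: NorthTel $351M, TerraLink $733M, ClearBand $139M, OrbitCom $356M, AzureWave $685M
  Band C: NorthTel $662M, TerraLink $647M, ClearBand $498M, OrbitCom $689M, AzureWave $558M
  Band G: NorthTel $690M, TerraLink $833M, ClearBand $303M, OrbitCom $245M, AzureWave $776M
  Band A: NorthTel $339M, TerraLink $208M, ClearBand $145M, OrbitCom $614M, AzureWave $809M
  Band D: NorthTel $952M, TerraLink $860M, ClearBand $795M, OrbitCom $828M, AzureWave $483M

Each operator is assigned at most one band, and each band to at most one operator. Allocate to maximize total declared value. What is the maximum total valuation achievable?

Maximum total: $3716M

This is a one-to-one assignment (maximum-weight bipartite matching).
Optimal: NorthTel→Band G ($690M), TerraLink→Band F ($733M), ClearBand→Band D ($795M), OrbitCom→Band C ($689M), AzureWave→Band A ($809M) — total 690+733+795+689+809 = $3716M.
Row-greedy (each operator in turn takes its best remaining band) gives $3582M, worse by 134.
Next-best assignment: NorthTel→Band C, TerraLink→Band G, ClearBand→Band D, OrbitCom→Band A, AzureWave→Band F = $3589M.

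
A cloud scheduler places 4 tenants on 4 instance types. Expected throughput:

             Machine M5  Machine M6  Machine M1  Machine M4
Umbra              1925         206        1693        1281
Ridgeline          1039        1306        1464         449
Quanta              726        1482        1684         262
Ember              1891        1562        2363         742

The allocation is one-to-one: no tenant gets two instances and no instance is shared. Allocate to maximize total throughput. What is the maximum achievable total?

Optimal: Umbra→Machine M5 (1925 ops/s), Ridgeline→Machine M4 (449 ops/s), Quanta→Machine M6 (1482 ops/s), Ember→Machine M1 (2363 ops/s) — total 1925+449+1482+2363 = 6219 ops/s.
No other one-to-one assignment exceeds 6219 ops/s.

Maximum total: 6219 ops/s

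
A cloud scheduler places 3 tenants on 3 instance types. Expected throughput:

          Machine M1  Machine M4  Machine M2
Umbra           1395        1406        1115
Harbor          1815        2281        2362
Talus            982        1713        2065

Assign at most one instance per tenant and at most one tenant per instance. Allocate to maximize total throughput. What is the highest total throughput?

Max total: 5741 ops/s

Optimal: Umbra→Machine M1 (1395 ops/s), Harbor→Machine M4 (2281 ops/s), Talus→Machine M2 (2065 ops/s) — total 1395+2281+2065 = 5741 ops/s.
Row-greedy (each tenant in turn takes its best remaining instance) gives 4750 ops/s, worse by 991.
No other one-to-one assignment exceeds 5741 ops/s.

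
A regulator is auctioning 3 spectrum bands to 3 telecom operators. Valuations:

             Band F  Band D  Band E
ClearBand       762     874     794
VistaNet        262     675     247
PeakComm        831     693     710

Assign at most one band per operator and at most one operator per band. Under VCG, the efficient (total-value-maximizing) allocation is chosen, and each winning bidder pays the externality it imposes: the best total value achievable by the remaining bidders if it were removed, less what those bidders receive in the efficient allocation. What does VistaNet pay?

Efficient allocation: ClearBand→Band E ($794M), VistaNet→Band D ($675M), PeakComm→Band F ($831M); total welfare W = $2300M.
VistaNet receives Band D at value $675M, so the others get W − 675 = $1625M.
Without VistaNet: best allocation of the remaining 2 bidders over all 3 bands is ClearBand→Band D ($874M), PeakComm→Band F ($831M), total $1705M.
VCG payment = (others' best without VistaNet) − (others' welfare with VistaNet) = 1705 − 1625 = $80M.

VistaNet pays $80M.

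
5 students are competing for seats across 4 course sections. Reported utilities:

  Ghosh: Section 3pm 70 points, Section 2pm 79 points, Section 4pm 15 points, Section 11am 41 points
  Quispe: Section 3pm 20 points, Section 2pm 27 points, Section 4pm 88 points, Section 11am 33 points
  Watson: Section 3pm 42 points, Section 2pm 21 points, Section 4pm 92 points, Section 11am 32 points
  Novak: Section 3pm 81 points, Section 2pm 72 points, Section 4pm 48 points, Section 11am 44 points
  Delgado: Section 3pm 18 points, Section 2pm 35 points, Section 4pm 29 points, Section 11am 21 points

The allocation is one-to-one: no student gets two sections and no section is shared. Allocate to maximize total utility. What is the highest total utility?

Optimal: Novak→Section 3pm (81 points), Ghosh→Section 2pm (79 points), Watson→Section 4pm (92 points), Quispe→Section 11am (33 points) — total 81+79+92+33 = 285 points.
Row-greedy (each student in turn takes its best remaining section) gives 253 points, worse by 32.
Next-best assignment: Novak→Section 3pm, Ghosh→Section 2pm, Quispe→Section 4pm, Watson→Section 11am = 280 points.
Swapping Novak↔Watson (Novak→Section 4pm 48 points, Watson→Section 3pm 42 points) loses 83.

Max total: 285 points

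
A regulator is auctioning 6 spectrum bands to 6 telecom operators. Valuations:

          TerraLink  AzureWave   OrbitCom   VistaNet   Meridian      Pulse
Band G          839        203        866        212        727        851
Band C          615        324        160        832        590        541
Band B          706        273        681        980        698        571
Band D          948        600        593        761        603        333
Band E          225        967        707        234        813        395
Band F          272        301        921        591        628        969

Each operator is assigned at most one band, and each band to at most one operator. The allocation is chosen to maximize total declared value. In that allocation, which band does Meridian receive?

Optimal: TerraLink→Band D ($948M), AzureWave→Band E ($967M), OrbitCom→Band G ($866M), VistaNet→Band B ($980M), Meridian→Band C ($590M), Pulse→Band F ($969M) — total 948+967+866+980+590+969 = $5320M.
Row-greedy (each operator in turn takes its best remaining band) gives $5084M, worse by 236.
Next-best assignment: TerraLink→Band D, AzureWave→Band E, OrbitCom→Band G, VistaNet→Band C, Meridian→Band B, Pulse→Band F = $5280M.
Swapping VistaNet↔AzureWave (VistaNet→Band E $234M, AzureWave→Band B $273M) loses 1440.
Every other assignment is strictly worse.
Meridian's own top band is Band E ($813M), but forcing Meridian→Band E and reassigning the rest optimally gives only $4900M — worse by 420.

Meridian receives Band C.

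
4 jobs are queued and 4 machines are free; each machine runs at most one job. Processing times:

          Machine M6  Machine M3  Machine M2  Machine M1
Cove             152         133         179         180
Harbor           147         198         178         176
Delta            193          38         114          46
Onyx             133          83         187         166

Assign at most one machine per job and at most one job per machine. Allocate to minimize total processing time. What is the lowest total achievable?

Optimal: Cove→Machine M2 (179 min), Harbor→Machine M6 (147 min), Delta→Machine M1 (46 min), Onyx→Machine M3 (83 min) — total 179+147+46+83 = 455 min.
Min-entry greedy (repeatedly take the single cheapest remaining cell) gives 526 min, worse by 71.

Minimum total: 455 min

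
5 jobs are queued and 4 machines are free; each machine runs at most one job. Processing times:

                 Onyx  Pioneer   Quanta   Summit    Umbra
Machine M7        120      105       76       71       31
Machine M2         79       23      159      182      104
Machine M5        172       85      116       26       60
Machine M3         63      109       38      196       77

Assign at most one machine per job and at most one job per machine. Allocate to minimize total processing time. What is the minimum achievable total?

Min total: 118 min

This is the linear assignment problem.
Optimal: Umbra→Machine M7 (31 min), Pioneer→Machine M2 (23 min), Summit→Machine M5 (26 min), Quanta→Machine M3 (38 min) — total 31+23+26+38 = 118 min.
Row-greedy (each job in turn takes its cheapest remaining machine) gives 188 min, worse by 70.
Next-best assignment: Umbra→Machine M7, Pioneer→Machine M2, Summit→Machine M5, Onyx→Machine M3 = 143 min.
Swapping Umbra↔Summit (Umbra→Machine M5 60 min, Summit→Machine M7 71 min) adds 74.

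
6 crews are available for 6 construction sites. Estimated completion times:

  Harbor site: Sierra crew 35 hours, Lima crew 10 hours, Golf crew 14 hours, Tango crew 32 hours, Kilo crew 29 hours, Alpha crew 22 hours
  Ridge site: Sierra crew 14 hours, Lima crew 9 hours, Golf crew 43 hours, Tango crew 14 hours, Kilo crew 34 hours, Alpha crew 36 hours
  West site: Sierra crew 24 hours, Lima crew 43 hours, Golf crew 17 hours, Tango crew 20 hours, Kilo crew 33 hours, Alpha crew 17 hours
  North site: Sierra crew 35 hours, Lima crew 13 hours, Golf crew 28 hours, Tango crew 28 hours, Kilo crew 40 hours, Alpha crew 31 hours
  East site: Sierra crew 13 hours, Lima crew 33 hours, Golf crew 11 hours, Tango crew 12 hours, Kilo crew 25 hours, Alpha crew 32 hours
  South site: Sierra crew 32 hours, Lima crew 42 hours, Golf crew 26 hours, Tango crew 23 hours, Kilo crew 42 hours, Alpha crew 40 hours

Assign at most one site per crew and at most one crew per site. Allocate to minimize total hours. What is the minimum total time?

Optimal: Sierra crew→Ridge site (14 hours), Lima crew→North site (13 hours), Golf crew→Harbor site (14 hours), Tango crew→South site (23 hours), Kilo crew→East site (25 hours), Alpha crew→West site (17 hours) — total 14+13+14+23+25+17 = 106 hours.
Min-entry greedy (repeatedly take the single cheapest remaining cell) gives 124 hours, worse by 18.
Next-best assignment: Sierra crew→Ridge site, Lima crew→North site, Golf crew→East site, Tango crew→South site, Kilo crew→Harbor site, Alpha crew→West site = 107 hours.
No other one-to-one assignment undercuts 106 hours.

Minimum total: 106 hours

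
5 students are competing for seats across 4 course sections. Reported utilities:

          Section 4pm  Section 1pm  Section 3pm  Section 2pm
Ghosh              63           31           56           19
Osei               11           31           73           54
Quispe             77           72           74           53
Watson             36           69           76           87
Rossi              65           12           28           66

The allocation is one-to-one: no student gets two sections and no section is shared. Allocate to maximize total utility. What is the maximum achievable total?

Max total: 297 points

This is a one-to-one assignment (maximum-weight bipartite matching).
Optimal: Rossi→Section 4pm (65 points), Quispe→Section 1pm (72 points), Osei→Section 3pm (73 points), Watson→Section 2pm (87 points) — total 65+72+73+87 = 297 points.
Row-greedy (each student in turn takes its best remaining section) gives 295 points, worse by 2.
Next-best assignment: Ghosh→Section 4pm, Quispe→Section 1pm, Osei→Section 3pm, Watson→Section 2pm = 295 points.
No other one-to-one assignment exceeds 297 points.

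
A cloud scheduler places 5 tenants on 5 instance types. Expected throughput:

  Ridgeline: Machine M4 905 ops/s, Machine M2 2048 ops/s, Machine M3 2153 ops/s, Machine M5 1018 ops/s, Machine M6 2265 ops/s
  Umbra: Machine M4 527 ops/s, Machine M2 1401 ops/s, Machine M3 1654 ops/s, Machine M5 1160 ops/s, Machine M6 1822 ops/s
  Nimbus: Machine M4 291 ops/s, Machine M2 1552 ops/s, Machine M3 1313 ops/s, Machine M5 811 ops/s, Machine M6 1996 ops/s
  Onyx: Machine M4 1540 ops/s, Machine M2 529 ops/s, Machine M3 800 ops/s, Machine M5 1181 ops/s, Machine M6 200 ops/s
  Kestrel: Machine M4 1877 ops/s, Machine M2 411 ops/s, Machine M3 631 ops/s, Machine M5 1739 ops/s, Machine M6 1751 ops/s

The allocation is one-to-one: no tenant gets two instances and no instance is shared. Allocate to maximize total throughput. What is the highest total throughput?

Treat this as an assignment problem: match each tenant to one instance.
Optimal: Ridgeline→Machine M2 (2048 ops/s), Umbra→Machine M3 (1654 ops/s), Nimbus→Machine M6 (1996 ops/s), Onyx→Machine M4 (1540 ops/s), Kestrel→Machine M5 (1739 ops/s) — total 2048+1654+1996+1540+1739 = 8977 ops/s.
Row-greedy (each tenant in turn takes its best remaining instance) gives 8750 ops/s, worse by 227.
Swapping Ridgeline↔Kestrel (Ridgeline→Machine M5 1018 ops/s, Kestrel→Machine M2 411 ops/s) loses 2358.
Checked against all permutations: 8977 ops/s is optimal.

Max total: 8977 ops/s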